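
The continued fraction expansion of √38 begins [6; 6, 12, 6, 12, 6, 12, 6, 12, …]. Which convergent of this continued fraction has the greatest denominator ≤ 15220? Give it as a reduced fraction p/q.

33294/5401

a_0 = 6: 6/1  (≤ bound)
a_1 = 6: 37/6  (≤ bound)
a_2 = 12: 450/73  (≤ bound)
a_3 = 6: 2737/444  (≤ bound)
a_4 = 12: 33294/5401  (≤ bound)
a_5 = 6: 202501/32850  (> 15220, stop)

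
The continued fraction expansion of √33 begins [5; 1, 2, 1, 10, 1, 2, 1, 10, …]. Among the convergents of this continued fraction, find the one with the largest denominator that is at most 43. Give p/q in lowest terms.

List convergents until the denominator exceeds the bound:
a_0 = 5: 5/1  (≤ bound)
a_1 = 1: 6/1  (≤ bound)
a_2 = 2: 17/3  (≤ bound)
a_3 = 1: 23/4  (≤ bound)
a_4 = 10: 247/43  (≤ bound)
a_5 = 1: 270/47  (> 43, stop)

247/43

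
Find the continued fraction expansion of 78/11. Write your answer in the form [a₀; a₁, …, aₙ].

Repeatedly divide and take the remainder:
78 ÷ 11 → quotient 7, remainder 1
11 ÷ 1 → quotient 11, remainder 0

[7; 11]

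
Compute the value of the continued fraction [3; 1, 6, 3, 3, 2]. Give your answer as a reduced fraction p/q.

649/168

Compute successive convergents:
a_0 = 3: 3/1
a_1 = 1: 4/1
a_2 = 6: 27/7
a_3 = 3: 85/22
a_4 = 3: 282/73
a_5 = 2: 649/168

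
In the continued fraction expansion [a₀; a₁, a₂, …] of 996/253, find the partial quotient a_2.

996 = 3·253 + 237, so a_0 = 3
253 = 1·237 + 16, so a_1 = 1
237 = 14·16 + 13, so a_2 = 14

14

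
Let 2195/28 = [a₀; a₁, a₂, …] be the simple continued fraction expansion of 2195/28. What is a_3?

Run the Euclidean algorithm, recording each quotient:
⌊2195/28⌋ = 78, remainder 11
⌊28/11⌋ = 2, remainder 6
⌊11/6⌋ = 1, remainder 5
⌊6/5⌋ = 1, remainder 1

1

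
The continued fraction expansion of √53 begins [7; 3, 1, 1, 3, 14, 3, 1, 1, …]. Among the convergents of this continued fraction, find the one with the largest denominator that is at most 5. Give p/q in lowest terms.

a_0 = 7: 7/1  (≤ bound)
a_1 = 3: 22/3  (≤ bound)
a_2 = 1: 29/4  (≤ bound)
a_3 = 1: 51/7  (> 5, stop)

29/4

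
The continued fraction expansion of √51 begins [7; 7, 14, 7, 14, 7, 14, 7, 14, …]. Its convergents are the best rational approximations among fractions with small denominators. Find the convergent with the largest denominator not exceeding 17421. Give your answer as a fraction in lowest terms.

70693/9899

a_0 = 7: 7/1  (≤ bound)
a_1 = 7: 50/7  (≤ bound)
a_2 = 14: 707/99  (≤ bound)
a_3 = 7: 4999/700  (≤ bound)
a_4 = 14: 70693/9899  (≤ bound)
a_5 = 7: 499850/69993  (> 17421, stop)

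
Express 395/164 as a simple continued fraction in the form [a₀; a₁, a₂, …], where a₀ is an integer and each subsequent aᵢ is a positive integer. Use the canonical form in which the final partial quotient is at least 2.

Run the Euclidean algorithm, recording each quotient:
395 ÷ 164 → quotient 2, remainder 67
164 ÷ 67 → quotient 2, remainder 30
67 ÷ 30 → quotient 2, remainder 7
30 ÷ 7 → quotient 4, remainder 2
7 ÷ 2 → quotient 3, remainder 1
2 ÷ 1 → quotient 2, remainder 0

[2; 2, 2, 4, 3, 2]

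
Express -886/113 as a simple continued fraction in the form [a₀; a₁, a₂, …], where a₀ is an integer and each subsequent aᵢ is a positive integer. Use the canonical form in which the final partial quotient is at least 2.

⌊-886/113⌋ = -8, remainder 18
⌊113/18⌋ = 6, remainder 5
⌊18/5⌋ = 3, remainder 3
⌊5/3⌋ = 1, remainder 2
⌊3/2⌋ = 1, remainder 1
⌊2/1⌋ = 2, remainder 0

[-8; 6, 3, 1, 1, 2]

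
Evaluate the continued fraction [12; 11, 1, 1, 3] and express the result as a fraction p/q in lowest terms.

Compute successive convergents:
a_0 = 12: 12/1
a_1 = 11: 133/11
a_2 = 1: 145/12
a_3 = 1: 278/23
a_4 = 3: 979/81

979/81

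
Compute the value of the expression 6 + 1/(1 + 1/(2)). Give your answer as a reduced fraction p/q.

20/3

Starting at the tail and folding back:
Start with 2.
1 + 1/(2/1) = 1 + 1/2 = 3/2
6 + 1/(3/2) = 6 + 2/3 = 20/3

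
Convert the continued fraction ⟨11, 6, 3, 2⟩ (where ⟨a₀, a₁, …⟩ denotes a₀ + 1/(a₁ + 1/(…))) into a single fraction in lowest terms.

491/44

Starting at the tail and folding back:
Start with 2.
3 + 1/(2/1) = 3 + 1/2 = 7/2
6 + 1/(7/2) = 6 + 2/7 = 44/7
11 + 1/(44/7) = 11 + 7/44 = 491/44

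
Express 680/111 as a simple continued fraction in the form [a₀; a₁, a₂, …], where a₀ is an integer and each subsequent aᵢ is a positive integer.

Run the Euclidean algorithm, recording each quotient:
680 = 6·111 + 14, so a_0 = 6
111 = 7·14 + 13, so a_1 = 7
14 = 1·13 + 1, so a_2 = 1
13 = 13·1 + 0, so a_3 = 13

[6; 7, 1, 13]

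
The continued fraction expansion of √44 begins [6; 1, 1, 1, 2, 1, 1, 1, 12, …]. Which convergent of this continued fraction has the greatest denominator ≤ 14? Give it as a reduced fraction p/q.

List convergents until the denominator exceeds the bound:
a_0 = 6: 6/1  (≤ bound)
a_1 = 1: 7/1  (≤ bound)
a_2 = 1: 13/2  (≤ bound)
a_3 = 1: 20/3  (≤ bound)
a_4 = 2: 53/8  (≤ bound)
a_5 = 1: 73/11  (≤ bound)
a_6 = 1: 126/19  (> 14, stop)

73/11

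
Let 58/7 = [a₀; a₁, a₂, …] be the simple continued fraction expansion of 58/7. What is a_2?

2

Run the Euclidean algorithm, recording each quotient:
⌊58/7⌋ = 8, remainder 2
⌊7/2⌋ = 3, remainder 1
⌊2/1⌋ = 2, remainder 0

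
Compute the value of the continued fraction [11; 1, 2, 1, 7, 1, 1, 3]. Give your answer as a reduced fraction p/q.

Start with 3.
1 + 1/(3/1) = 1 + 1/3 = 4/3
1 + 1/(4/3) = 1 + 3/4 = 7/4
7 + 1/(7/4) = 7 + 4/7 = 53/7
1 + 1/(53/7) = 1 + 7/53 = 60/53
2 + 1/(60/53) = 2 + 53/60 = 173/60
1 + 1/(173/60) = 1 + 60/173 = 233/173
11 + 1/(233/173) = 11 + 173/233 = 2736/233

2736/233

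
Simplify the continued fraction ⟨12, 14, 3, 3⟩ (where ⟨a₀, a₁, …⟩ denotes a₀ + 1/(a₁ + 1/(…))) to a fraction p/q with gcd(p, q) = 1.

1726/143

a_0 = 12: 12/1
a_1 = 14: 169/14
a_2 = 3: 519/43
a_3 = 3: 1726/143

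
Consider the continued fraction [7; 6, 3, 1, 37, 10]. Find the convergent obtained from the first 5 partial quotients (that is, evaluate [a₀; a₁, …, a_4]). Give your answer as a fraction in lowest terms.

Compute successive convergents:
a_0 = 7: 7/1
a_1 = 6: 43/6
a_2 = 3: 136/19
a_3 = 1: 179/25
a_4 = 37: 6759/944

6759/944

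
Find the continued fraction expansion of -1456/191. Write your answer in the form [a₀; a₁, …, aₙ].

[-8; 2, 1, 1, 1, 7, 3]

-1456 = -8·191 + 72, so a_0 = -8
191 = 2·72 + 47, so a_1 = 2
72 = 1·47 + 25, so a_2 = 1
47 = 1·25 + 22, so a_3 = 1
25 = 1·22 + 3, so a_4 = 1
22 = 7·3 + 1, so a_5 = 7
3 = 3·1 + 0, so a_6 = 3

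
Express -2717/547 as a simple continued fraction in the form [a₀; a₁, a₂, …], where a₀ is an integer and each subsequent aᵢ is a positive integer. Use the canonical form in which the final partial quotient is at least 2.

Run the Euclidean algorithm, recording each quotient:
⌊-2717/547⌋ = -5, remainder 18
⌊547/18⌋ = 30, remainder 7
⌊18/7⌋ = 2, remainder 4
⌊7/4⌋ = 1, remainder 3
⌊4/3⌋ = 1, remainder 1
⌊3/1⌋ = 3, remainder 0

[-5; 30, 2, 1, 1, 3]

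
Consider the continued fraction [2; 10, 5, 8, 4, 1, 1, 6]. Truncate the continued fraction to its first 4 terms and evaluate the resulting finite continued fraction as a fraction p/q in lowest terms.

Start with 8.
5 + 1/(8/1) = 5 + 1/8 = 41/8
10 + 1/(41/8) = 10 + 8/41 = 418/41
2 + 1/(418/41) = 2 + 41/418 = 877/418

877/418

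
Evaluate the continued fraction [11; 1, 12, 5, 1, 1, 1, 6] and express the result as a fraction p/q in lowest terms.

17755/1489

Start with 6.
1 + 1/(6/1) = 1 + 1/6 = 7/6
1 + 1/(7/6) = 1 + 6/7 = 13/7
1 + 1/(13/7) = 1 + 7/13 = 20/13
5 + 1/(20/13) = 5 + 13/20 = 113/20
12 + 1/(113/20) = 12 + 20/113 = 1376/113
1 + 1/(1376/113) = 1 + 113/1376 = 1489/1376
11 + 1/(1489/1376) = 11 + 1376/1489 = 17755/1489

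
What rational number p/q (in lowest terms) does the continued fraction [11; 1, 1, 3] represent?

Collapse the nested fraction from the inside out:
Start with 3.
1 + 1/(3/1) = 1 + 1/3 = 4/3
1 + 1/(4/3) = 1 + 3/4 = 7/4
11 + 1/(7/4) = 11 + 4/7 = 81/7

81/7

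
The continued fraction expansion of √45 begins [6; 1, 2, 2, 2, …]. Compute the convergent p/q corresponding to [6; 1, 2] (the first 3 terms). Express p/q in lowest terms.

20/3

Collapse the nested fraction from the inside out:
Start with 2.
1 + 1/(2/1) = 1 + 1/2 = 3/2
6 + 1/(3/2) = 6 + 2/3 = 20/3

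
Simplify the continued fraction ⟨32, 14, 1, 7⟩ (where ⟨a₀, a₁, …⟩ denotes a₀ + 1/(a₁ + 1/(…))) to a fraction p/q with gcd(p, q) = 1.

3816/119

a_0 = 32: 32/1
a_1 = 14: 449/14
a_2 = 1: 481/15
a_3 = 7: 3816/119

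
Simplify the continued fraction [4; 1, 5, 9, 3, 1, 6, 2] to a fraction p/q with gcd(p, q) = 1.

a_0 = 4: 4/1
a_1 = 1: 5/1
a_2 = 5: 29/6
a_3 = 9: 266/55
a_4 = 3: 827/171
a_5 = 1: 1093/226
a_6 = 6: 7385/1527
a_7 = 2: 15863/3280

15863/3280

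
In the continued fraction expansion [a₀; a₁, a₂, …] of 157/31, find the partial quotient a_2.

2

⌊157/31⌋ = 5, remainder 2
⌊31/2⌋ = 15, remainder 1
⌊2/1⌋ = 2, remainder 0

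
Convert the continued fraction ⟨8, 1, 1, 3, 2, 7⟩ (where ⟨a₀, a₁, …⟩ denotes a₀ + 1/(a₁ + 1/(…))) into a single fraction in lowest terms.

Starting at the tail and folding back:
Start with 7.
2 + 1/(7/1) = 2 + 1/7 = 15/7
3 + 1/(15/7) = 3 + 7/15 = 52/15
1 + 1/(52/15) = 1 + 15/52 = 67/52
1 + 1/(67/52) = 1 + 52/67 = 119/67
8 + 1/(119/67) = 8 + 67/119 = 1019/119

1019/119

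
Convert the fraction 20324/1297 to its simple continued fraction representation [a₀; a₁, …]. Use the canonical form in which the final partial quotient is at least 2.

Apply division with remainder until the remainder is 0:
20324 ÷ 1297 → quotient 15, remainder 869
1297 ÷ 869 → quotient 1, remainder 428
869 ÷ 428 → quotient 2, remainder 13
428 ÷ 13 → quotient 32, remainder 12
13 ÷ 12 → quotient 1, remainder 1
12 ÷ 1 → quotient 12, remainder 0

[15; 1, 2, 32, 1, 12]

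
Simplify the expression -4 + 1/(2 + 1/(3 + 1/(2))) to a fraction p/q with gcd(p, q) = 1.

-57/16

Compute successive convergents:
a_0 = -4: -4/1
a_1 = 2: -7/2
a_2 = 3: -25/7
a_3 = 2: -57/16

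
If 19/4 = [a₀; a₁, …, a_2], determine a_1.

Repeatedly divide and take the remainder:
19 ÷ 4 → quotient 4, remainder 3
4 ÷ 3 → quotient 1, remainder 1

1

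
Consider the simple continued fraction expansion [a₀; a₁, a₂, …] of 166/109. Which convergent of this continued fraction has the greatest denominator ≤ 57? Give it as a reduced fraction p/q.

67/44

a_0 = 1: 1/1  (≤ bound)
a_1 = 1: 2/1  (≤ bound)
a_2 = 1: 3/2  (≤ bound)
a_3 = 10: 32/21  (≤ bound)
a_4 = 2: 67/44  (≤ bound)
a_5 = 2: 166/109  (> 57, stop)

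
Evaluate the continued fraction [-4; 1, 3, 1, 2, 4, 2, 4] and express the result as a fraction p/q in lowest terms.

Start with 4.
2 + 1/(4/1) = 2 + 1/4 = 9/4
4 + 1/(9/4) = 4 + 4/9 = 40/9
2 + 1/(40/9) = 2 + 9/40 = 89/40
1 + 1/(89/40) = 1 + 40/89 = 129/89
3 + 1/(129/89) = 3 + 89/129 = 476/129
1 + 1/(476/129) = 1 + 129/476 = 605/476
-4 + 1/(605/476) = -4 + 476/605 = -1944/605

-1944/605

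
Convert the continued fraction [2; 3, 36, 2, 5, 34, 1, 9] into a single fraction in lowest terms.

992471/425896

Start with 9.
1 + 1/(9/1) = 1 + 1/9 = 10/9
34 + 1/(10/9) = 34 + 9/10 = 349/10
5 + 1/(349/10) = 5 + 10/349 = 1755/349
2 + 1/(1755/349) = 2 + 349/1755 = 3859/1755
36 + 1/(3859/1755) = 36 + 1755/3859 = 140679/3859
3 + 1/(140679/3859) = 3 + 3859/140679 = 425896/140679
2 + 1/(425896/140679) = 2 + 140679/425896 = 992471/425896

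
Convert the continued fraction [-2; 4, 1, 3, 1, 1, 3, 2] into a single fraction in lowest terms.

-625/349

Start with 2.
3 + 1/(2/1) = 3 + 1/2 = 7/2
1 + 1/(7/2) = 1 + 2/7 = 9/7
1 + 1/(9/7) = 1 + 7/9 = 16/9
3 + 1/(16/9) = 3 + 9/16 = 57/16
1 + 1/(57/16) = 1 + 16/57 = 73/57
4 + 1/(73/57) = 4 + 57/73 = 349/73
-2 + 1/(349/73) = -2 + 73/349 = -625/349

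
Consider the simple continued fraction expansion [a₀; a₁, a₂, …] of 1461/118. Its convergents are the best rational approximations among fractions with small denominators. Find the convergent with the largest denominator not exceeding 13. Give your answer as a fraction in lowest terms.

161/13

List convergents until the denominator exceeds the bound:
a_0 = 12: 12/1  (≤ bound)
a_1 = 2: 25/2  (≤ bound)
a_2 = 1: 37/3  (≤ bound)
a_3 = 1: 62/5  (≤ bound)
a_4 = 1: 99/8  (≤ bound)
a_5 = 1: 161/13  (≤ bound)
a_6 = 1: 260/21  (> 13, stop)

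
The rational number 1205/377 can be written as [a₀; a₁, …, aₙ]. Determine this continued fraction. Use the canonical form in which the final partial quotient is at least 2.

[3; 5, 10, 1, 1, 3]

Apply division with remainder until the remainder is 0:
⌊1205/377⌋ = 3, remainder 74
⌊377/74⌋ = 5, remainder 7
⌊74/7⌋ = 10, remainder 4
⌊7/4⌋ = 1, remainder 3
⌊4/3⌋ = 1, remainder 1
⌊3/1⌋ = 3, remainder 0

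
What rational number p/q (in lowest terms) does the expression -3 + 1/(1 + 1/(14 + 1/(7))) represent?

Use the convergent recurrence hₖ = aₖ·hₖ₋₁ + hₖ₋₂ (and likewise for the denominators kₖ):
a_0 = -3: -3/1
a_1 = 1: -2/1
a_2 = 14: -31/15
a_3 = 7: -219/106

-219/106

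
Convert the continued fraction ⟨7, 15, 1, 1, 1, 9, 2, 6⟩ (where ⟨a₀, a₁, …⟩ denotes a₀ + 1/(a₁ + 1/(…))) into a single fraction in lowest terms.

43683/6184

Start with 6.
2 + 1/(6/1) = 2 + 1/6 = 13/6
9 + 1/(13/6) = 9 + 6/13 = 123/13
1 + 1/(123/13) = 1 + 13/123 = 136/123
1 + 1/(136/123) = 1 + 123/136 = 259/136
1 + 1/(259/136) = 1 + 136/259 = 395/259
15 + 1/(395/259) = 15 + 259/395 = 6184/395
7 + 1/(6184/395) = 7 + 395/6184 = 43683/6184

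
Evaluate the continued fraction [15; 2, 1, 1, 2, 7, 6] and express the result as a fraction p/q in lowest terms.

9062/589

Compute successive convergents:
a_0 = 15: 15/1
a_1 = 2: 31/2
a_2 = 1: 46/3
a_3 = 1: 77/5
a_4 = 2: 200/13
a_5 = 7: 1477/96
a_6 = 6: 9062/589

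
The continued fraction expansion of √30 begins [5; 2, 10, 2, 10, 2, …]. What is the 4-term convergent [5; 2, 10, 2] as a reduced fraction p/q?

Build up convergents one term at a time:
a_0 = 5: 5/1
a_1 = 2: 11/2
a_2 = 10: 115/21
a_3 = 2: 241/44

241/44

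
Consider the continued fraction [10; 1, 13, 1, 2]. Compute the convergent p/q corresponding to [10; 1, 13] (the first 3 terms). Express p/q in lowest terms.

153/14

Collapse the nested fraction from the inside out:
Start with 13.
1 + 1/(13/1) = 1 + 1/13 = 14/13
10 + 1/(14/13) = 10 + 13/14 = 153/14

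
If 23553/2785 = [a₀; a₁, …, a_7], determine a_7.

2

Apply division with remainder until the remainder is 0:
⌊23553/2785⌋ = 8, remainder 1273
⌊2785/1273⌋ = 2, remainder 239
⌊1273/239⌋ = 5, remainder 78
⌊239/78⌋ = 3, remainder 5
⌊78/5⌋ = 15, remainder 3
⌊5/3⌋ = 1, remainder 2
⌊3/2⌋ = 1, remainder 1
⌊2/1⌋ = 2, remainder 0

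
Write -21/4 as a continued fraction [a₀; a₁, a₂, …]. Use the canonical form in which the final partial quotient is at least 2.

[-6; 1, 3]

Apply division with remainder until the remainder is 0:
⌊-21/4⌋ = -6, remainder 3
⌊4/3⌋ = 1, remainder 1
⌊3/1⌋ = 3, remainder 0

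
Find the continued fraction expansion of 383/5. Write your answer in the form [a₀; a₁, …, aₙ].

383 = 76·5 + 3, so a_0 = 76
5 = 1·3 + 2, so a_1 = 1
3 = 1·2 + 1, so a_2 = 1
2 = 2·1 + 0, so a_3 = 2

[76; 1, 1, 2]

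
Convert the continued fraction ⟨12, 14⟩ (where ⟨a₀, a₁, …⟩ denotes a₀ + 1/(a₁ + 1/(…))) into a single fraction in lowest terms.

169/14

Collapse the nested fraction from the inside out:
Start with 14.
12 + 1/(14/1) = 12 + 1/14 = 169/14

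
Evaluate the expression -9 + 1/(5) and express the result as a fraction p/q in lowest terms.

-44/5

Compute successive convergents:
a_0 = -9: -9/1
a_1 = 5: -44/5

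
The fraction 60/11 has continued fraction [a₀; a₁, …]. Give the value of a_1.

2

60 = 5·11 + 5, so a_0 = 5
11 = 2·5 + 1, so a_1 = 2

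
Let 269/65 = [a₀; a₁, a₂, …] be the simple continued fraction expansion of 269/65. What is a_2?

Apply division with remainder until the remainder is 0:
⌊269/65⌋ = 4, remainder 9
⌊65/9⌋ = 7, remainder 2
⌊9/2⌋ = 4, remainder 1

4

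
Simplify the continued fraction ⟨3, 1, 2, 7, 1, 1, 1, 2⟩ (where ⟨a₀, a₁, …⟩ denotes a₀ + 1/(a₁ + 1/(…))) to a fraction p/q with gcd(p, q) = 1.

703/191

Start with 2.
1 + 1/(2/1) = 1 + 1/2 = 3/2
1 + 1/(3/2) = 1 + 2/3 = 5/3
1 + 1/(5/3) = 1 + 3/5 = 8/5
7 + 1/(8/5) = 7 + 5/8 = 61/8
2 + 1/(61/8) = 2 + 8/61 = 130/61
1 + 1/(130/61) = 1 + 61/130 = 191/130
3 + 1/(191/130) = 3 + 130/191 = 703/191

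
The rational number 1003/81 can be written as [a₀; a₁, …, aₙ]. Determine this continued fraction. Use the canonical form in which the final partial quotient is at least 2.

[12; 2, 1, 1, 1, 1, 2, 2]

Repeatedly divide and take the remainder:
⌊1003/81⌋ = 12, remainder 31
⌊81/31⌋ = 2, remainder 19
⌊31/19⌋ = 1, remainder 12
⌊19/12⌋ = 1, remainder 7
⌊12/7⌋ = 1, remainder 5
⌊7/5⌋ = 1, remainder 2
⌊5/2⌋ = 2, remainder 1
⌊2/1⌋ = 2, remainder 0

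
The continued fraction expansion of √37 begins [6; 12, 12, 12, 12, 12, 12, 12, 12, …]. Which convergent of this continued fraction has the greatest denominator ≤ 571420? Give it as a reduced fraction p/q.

List convergents until the denominator exceeds the bound:
a_0 = 6: 6/1  (≤ bound)
a_1 = 12: 73/12  (≤ bound)
a_2 = 12: 882/145  (≤ bound)
a_3 = 12: 10657/1752  (≤ bound)
a_4 = 12: 128766/21169  (≤ bound)
a_5 = 12: 1555849/255780  (≤ bound)
a_6 = 12: 18798954/3090529  (> 571420, stop)

1555849/255780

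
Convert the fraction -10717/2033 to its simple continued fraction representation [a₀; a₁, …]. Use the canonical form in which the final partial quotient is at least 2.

Run the Euclidean algorithm, recording each quotient:
-10717 = -6·2033 + 1481, so a_0 = -6
2033 = 1·1481 + 552, so a_1 = 1
1481 = 2·552 + 377, so a_2 = 2
552 = 1·377 + 175, so a_3 = 1
377 = 2·175 + 27, so a_4 = 2
175 = 6·27 + 13, so a_5 = 6
27 = 2·13 + 1, so a_6 = 2
13 = 13·1 + 0, so a_7 = 13

[-6; 1, 2, 1, 2, 6, 2, 13]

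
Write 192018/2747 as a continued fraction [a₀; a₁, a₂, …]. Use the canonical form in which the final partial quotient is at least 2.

[69; 1, 9, 10, 13, 2]

192018 ÷ 2747 → quotient 69, remainder 2475
2747 ÷ 2475 → quotient 1, remainder 272
2475 ÷ 272 → quotient 9, remainder 27
272 ÷ 27 → quotient 10, remainder 2
27 ÷ 2 → quotient 13, remainder 1
2 ÷ 1 → quotient 2, remainder 0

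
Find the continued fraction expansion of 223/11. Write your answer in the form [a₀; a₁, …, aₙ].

[20; 3, 1, 2]

223 = 20·11 + 3, so a_0 = 20
11 = 3·3 + 2, so a_1 = 3
3 = 1·2 + 1, so a_2 = 1
2 = 2·1 + 0, so a_3 = 2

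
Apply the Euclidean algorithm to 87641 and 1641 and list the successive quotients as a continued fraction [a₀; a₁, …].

Run the Euclidean algorithm, recording each quotient:
87641 ÷ 1641 → quotient 53, remainder 668
1641 ÷ 668 → quotient 2, remainder 305
668 ÷ 305 → quotient 2, remainder 58
305 ÷ 58 → quotient 5, remainder 15
58 ÷ 15 → quotient 3, remainder 13
15 ÷ 13 → quotient 1, remainder 2
13 ÷ 2 → quotient 6, remainder 1
2 ÷ 1 → quotient 2, remainder 0

[53; 2, 2, 5, 3, 1, 6, 2]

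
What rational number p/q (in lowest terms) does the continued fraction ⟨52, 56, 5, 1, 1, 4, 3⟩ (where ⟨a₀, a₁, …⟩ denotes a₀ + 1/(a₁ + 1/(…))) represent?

Build up convergents one term at a time:
a_0 = 52: 52/1
a_1 = 56: 2913/56
a_2 = 5: 14617/281
a_3 = 1: 17530/337
a_4 = 1: 32147/618
a_5 = 4: 146118/2809
a_6 = 3: 470501/9045

470501/9045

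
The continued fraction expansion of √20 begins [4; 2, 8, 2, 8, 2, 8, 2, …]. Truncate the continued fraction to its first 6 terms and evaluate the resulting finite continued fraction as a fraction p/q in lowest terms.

Build up convergents one term at a time:
a_0 = 4: 4/1
a_1 = 2: 9/2
a_2 = 8: 76/17
a_3 = 2: 161/36
a_4 = 8: 1364/305
a_5 = 2: 2889/646

2889/646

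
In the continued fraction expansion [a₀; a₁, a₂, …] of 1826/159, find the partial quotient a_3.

Run the Euclidean algorithm, recording each quotient:
1826 = 11·159 + 77, so a_0 = 11
159 = 2·77 + 5, so a_1 = 2
77 = 15·5 + 2, so a_2 = 15
5 = 2·2 + 1, so a_3 = 2

2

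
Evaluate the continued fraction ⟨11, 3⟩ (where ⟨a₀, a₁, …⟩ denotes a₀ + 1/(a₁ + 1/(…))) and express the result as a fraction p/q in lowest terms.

Use the convergent recurrence hₖ = aₖ·hₖ₋₁ + hₖ₋₂ (and likewise for the denominators kₖ):
a_0 = 11: 11/1
a_1 = 3: 34/3

34/3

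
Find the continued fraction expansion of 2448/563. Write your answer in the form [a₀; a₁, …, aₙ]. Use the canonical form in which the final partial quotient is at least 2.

Repeatedly divide and take the remainder:
2448 ÷ 563 → quotient 4, remainder 196
563 ÷ 196 → quotient 2, remainder 171
196 ÷ 171 → quotient 1, remainder 25
171 ÷ 25 → quotient 6, remainder 21
25 ÷ 21 → quotient 1, remainder 4
21 ÷ 4 → quotient 5, remainder 1
4 ÷ 1 → quotient 4, remainder 0

[4; 2, 1, 6, 1, 5, 4]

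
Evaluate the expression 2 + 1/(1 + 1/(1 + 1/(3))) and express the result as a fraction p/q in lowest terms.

18/7

Compute successive convergents:
a_0 = 2: 2/1
a_1 = 1: 3/1
a_2 = 1: 5/2
a_3 = 3: 18/7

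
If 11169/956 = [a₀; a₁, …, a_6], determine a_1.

Run the Euclidean algorithm, recording each quotient:
11169 ÷ 956 → quotient 11, remainder 653
956 ÷ 653 → quotient 1, remainder 303

1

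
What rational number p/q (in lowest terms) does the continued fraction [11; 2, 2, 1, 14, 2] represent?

2434/213

a_0 = 11: 11/1
a_1 = 2: 23/2
a_2 = 2: 57/5
a_3 = 1: 80/7
a_4 = 14: 1177/103
a_5 = 2: 2434/213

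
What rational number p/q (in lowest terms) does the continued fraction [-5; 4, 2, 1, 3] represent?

-229/48

a_0 = -5: -5/1
a_1 = 4: -19/4
a_2 = 2: -43/9
a_3 = 1: -62/13
a_4 = 3: -229/48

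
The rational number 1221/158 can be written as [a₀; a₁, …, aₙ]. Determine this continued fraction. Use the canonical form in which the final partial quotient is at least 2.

[7; 1, 2, 1, 2, 14]

1221 = 7·158 + 115, so a_0 = 7
158 = 1·115 + 43, so a_1 = 1
115 = 2·43 + 29, so a_2 = 2
43 = 1·29 + 14, so a_3 = 1
29 = 2·14 + 1, so a_4 = 2
14 = 14·1 + 0, so a_5 = 14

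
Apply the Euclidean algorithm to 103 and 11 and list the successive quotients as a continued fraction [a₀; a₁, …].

[9; 2, 1, 3]

103 = 9·11 + 4, so a_0 = 9
11 = 2·4 + 3, so a_1 = 2
4 = 1·3 + 1, so a_2 = 1
3 = 3·1 + 0, so a_3 = 3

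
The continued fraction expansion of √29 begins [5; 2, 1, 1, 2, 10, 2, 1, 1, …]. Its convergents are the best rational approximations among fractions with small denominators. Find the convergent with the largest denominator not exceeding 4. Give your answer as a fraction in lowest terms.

a_0 = 5: 5/1  (≤ bound)
a_1 = 2: 11/2  (≤ bound)
a_2 = 1: 16/3  (≤ bound)
a_3 = 1: 27/5  (> 4, stop)

16/3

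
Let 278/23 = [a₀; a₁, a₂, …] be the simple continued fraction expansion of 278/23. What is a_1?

Repeatedly divide and take the remainder:
⌊278/23⌋ = 12, remainder 2
⌊23/2⌋ = 11, remainder 1

11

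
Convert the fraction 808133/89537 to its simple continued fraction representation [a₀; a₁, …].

808133 = 9·89537 + 2300, so a_0 = 9
89537 = 38·2300 + 2137, so a_1 = 38
2300 = 1·2137 + 163, so a_2 = 1
2137 = 13·163 + 18, so a_3 = 13
163 = 9·18 + 1, so a_4 = 9
18 = 18·1 + 0, so a_5 = 18

[9; 38, 1, 13, 9, 18]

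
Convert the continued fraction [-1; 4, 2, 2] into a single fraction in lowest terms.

-17/22

Start with 2.
2 + 1/(2/1) = 2 + 1/2 = 5/2
4 + 1/(5/2) = 4 + 2/5 = 22/5
-1 + 1/(22/5) = -1 + 5/22 = -17/22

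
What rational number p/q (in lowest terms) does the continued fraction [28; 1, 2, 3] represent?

287/10

Start with 3.
2 + 1/(3/1) = 2 + 1/3 = 7/3
1 + 1/(7/3) = 1 + 3/7 = 10/7
28 + 1/(10/7) = 28 + 7/10 = 287/10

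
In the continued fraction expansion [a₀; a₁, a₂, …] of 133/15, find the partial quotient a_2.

6

Run the Euclidean algorithm, recording each quotient:
133 = 8·15 + 13, so a_0 = 8
15 = 1·13 + 2, so a_1 = 1
13 = 6·2 + 1, so a_2 = 6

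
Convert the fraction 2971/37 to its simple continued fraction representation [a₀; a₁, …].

2971 ÷ 37 → quotient 80, remainder 11
37 ÷ 11 → quotient 3, remainder 4
11 ÷ 4 → quotient 2, remainder 3
4 ÷ 3 → quotient 1, remainder 1
3 ÷ 1 → quotient 3, remainder 0

[80; 3, 2, 1, 3]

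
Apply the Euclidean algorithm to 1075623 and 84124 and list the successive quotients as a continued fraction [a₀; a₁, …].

⌊1075623/84124⌋ = 12, remainder 66135
⌊84124/66135⌋ = 1, remainder 17989
⌊66135/17989⌋ = 3, remainder 12168
⌊17989/12168⌋ = 1, remainder 5821
⌊12168/5821⌋ = 2, remainder 526
⌊5821/526⌋ = 11, remainder 35
⌊526/35⌋ = 15, remainder 1
⌊35/1⌋ = 35, remainder 0

[12; 1, 3, 1, 2, 11, 15, 35]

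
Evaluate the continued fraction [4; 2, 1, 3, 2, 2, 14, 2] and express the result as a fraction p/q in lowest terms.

7932/1819

Work from the innermost term outward:
Start with 2.
14 + 1/(2/1) = 14 + 1/2 = 29/2
2 + 1/(29/2) = 2 + 2/29 = 60/29
2 + 1/(60/29) = 2 + 29/60 = 149/60
3 + 1/(149/60) = 3 + 60/149 = 507/149
1 + 1/(507/149) = 1 + 149/507 = 656/507
2 + 1/(656/507) = 2 + 507/656 = 1819/656
4 + 1/(1819/656) = 4 + 656/1819 = 7932/1819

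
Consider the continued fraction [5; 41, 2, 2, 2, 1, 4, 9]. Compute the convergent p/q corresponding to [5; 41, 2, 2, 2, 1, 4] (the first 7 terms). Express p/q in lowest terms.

Start with 4.
1 + 1/(4/1) = 1 + 1/4 = 5/4
2 + 1/(5/4) = 2 + 4/5 = 14/5
2 + 1/(14/5) = 2 + 5/14 = 33/14
2 + 1/(33/14) = 2 + 14/33 = 80/33
41 + 1/(80/33) = 41 + 33/80 = 3313/80
5 + 1/(3313/80) = 5 + 80/3313 = 16645/3313

16645/3313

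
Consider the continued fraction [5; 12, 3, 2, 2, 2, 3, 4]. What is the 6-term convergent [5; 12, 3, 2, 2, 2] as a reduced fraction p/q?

2561/504

Starting at the tail and folding back:
Start with 2.
2 + 1/(2/1) = 2 + 1/2 = 5/2
2 + 1/(5/2) = 2 + 2/5 = 12/5
3 + 1/(12/5) = 3 + 5/12 = 41/12
12 + 1/(41/12) = 12 + 12/41 = 504/41
5 + 1/(504/41) = 5 + 41/504 = 2561/504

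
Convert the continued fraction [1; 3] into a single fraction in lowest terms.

4/3

a_0 = 1: 1/1
a_1 = 3: 4/3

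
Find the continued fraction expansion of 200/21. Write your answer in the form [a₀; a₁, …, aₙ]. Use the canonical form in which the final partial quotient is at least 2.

Repeatedly divide and take the remainder:
200 ÷ 21 → quotient 9, remainder 11
21 ÷ 11 → quotient 1, remainder 10
11 ÷ 10 → quotient 1, remainder 1
10 ÷ 1 → quotient 10, remainder 0

[9; 1, 1, 10]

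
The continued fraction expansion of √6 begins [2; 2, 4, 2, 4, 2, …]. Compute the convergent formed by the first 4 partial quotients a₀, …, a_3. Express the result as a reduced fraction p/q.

Build up convergents one term at a time:
a_0 = 2: 2/1
a_1 = 2: 5/2
a_2 = 4: 22/9
a_3 = 2: 49/20

49/20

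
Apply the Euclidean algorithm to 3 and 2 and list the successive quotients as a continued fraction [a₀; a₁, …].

[1; 2]

Apply division with remainder until the remainder is 0:
3 = 1·2 + 1, so a_0 = 1
2 = 2·1 + 0, so a_1 = 2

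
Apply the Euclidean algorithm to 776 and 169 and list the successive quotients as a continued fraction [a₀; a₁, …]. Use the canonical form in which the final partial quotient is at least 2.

776 ÷ 169 → quotient 4, remainder 100
169 ÷ 100 → quotient 1, remainder 69
100 ÷ 69 → quotient 1, remainder 31
69 ÷ 31 → quotient 2, remainder 7
31 ÷ 7 → quotient 4, remainder 3
7 ÷ 3 → quotient 2, remainder 1
3 ÷ 1 → quotient 3, remainder 0

[4; 1, 1, 2, 4, 2, 3]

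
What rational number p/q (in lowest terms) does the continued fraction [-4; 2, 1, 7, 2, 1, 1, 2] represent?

-1147/314

a_0 = -4: -4/1
a_1 = 2: -7/2
a_2 = 1: -11/3
a_3 = 7: -84/23
a_4 = 2: -179/49
a_5 = 1: -263/72
a_6 = 1: -442/121
a_7 = 2: -1147/314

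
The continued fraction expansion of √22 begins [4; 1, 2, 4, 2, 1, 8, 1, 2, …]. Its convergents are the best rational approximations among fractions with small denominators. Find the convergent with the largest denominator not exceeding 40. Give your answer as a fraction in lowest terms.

136/29

List convergents until the denominator exceeds the bound:
a_0 = 4: 4/1  (≤ bound)
a_1 = 1: 5/1  (≤ bound)
a_2 = 2: 14/3  (≤ bound)
a_3 = 4: 61/13  (≤ bound)
a_4 = 2: 136/29  (≤ bound)
a_5 = 1: 197/42  (> 40, stop)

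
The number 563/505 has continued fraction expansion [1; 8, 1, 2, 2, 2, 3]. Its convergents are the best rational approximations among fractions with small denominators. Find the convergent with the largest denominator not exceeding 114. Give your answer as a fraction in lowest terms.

68/61

List convergents until the denominator exceeds the bound:
a_0 = 1: 1/1  (≤ bound)
a_1 = 8: 9/8  (≤ bound)
a_2 = 1: 10/9  (≤ bound)
a_3 = 2: 29/26  (≤ bound)
a_4 = 2: 68/61  (≤ bound)
a_5 = 2: 165/148  (> 114, stop)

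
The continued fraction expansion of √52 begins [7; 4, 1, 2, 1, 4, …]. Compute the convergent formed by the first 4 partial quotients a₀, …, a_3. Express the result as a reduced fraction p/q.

a_0 = 7: 7/1
a_1 = 4: 29/4
a_2 = 1: 36/5
a_3 = 2: 101/14

101/14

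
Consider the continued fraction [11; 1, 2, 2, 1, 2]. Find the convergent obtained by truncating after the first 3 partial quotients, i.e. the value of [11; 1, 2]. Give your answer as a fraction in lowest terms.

Compute successive convergents:
a_0 = 11: 11/1
a_1 = 1: 12/1
a_2 = 2: 35/3

35/3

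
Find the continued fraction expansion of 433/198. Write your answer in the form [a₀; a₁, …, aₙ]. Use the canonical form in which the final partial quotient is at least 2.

[2; 5, 2, 1, 5, 2]

433 = 2·198 + 37, so a_0 = 2
198 = 5·37 + 13, so a_1 = 5
37 = 2·13 + 11, so a_2 = 2
13 = 1·11 + 2, so a_3 = 1
11 = 5·2 + 1, so a_4 = 5
2 = 2·1 + 0, so a_5 = 2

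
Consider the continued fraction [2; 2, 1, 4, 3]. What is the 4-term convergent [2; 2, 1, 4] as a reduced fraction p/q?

33/14

Compute successive convergents:
a_0 = 2: 2/1
a_1 = 2: 5/2
a_2 = 1: 7/3
a_3 = 4: 33/14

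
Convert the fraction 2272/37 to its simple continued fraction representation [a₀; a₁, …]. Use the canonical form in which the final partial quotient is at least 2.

2272 = 61·37 + 15, so a_0 = 61
37 = 2·15 + 7, so a_1 = 2
15 = 2·7 + 1, so a_2 = 2
7 = 7·1 + 0, so a_3 = 7

[61; 2, 2, 7]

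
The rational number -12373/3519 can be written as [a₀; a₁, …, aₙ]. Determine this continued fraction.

-12373 = -4·3519 + 1703, so a_0 = -4
3519 = 2·1703 + 113, so a_1 = 2
1703 = 15·113 + 8, so a_2 = 15
113 = 14·8 + 1, so a_3 = 14
8 = 8·1 + 0, so a_4 = 8

[-4; 2, 15, 14, 8]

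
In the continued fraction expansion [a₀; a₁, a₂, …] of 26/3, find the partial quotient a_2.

26 = 8·3 + 2, so a_0 = 8
3 = 1·2 + 1, so a_1 = 1
2 = 2·1 + 0, so a_2 = 2

2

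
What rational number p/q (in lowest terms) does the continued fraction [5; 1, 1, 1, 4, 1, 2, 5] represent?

Start with 5.
2 + 1/(5/1) = 2 + 1/5 = 11/5
1 + 1/(11/5) = 1 + 5/11 = 16/11
4 + 1/(16/11) = 4 + 11/16 = 75/16
1 + 1/(75/16) = 1 + 16/75 = 91/75
1 + 1/(91/75) = 1 + 75/91 = 166/91
1 + 1/(166/91) = 1 + 91/166 = 257/166
5 + 1/(257/166) = 5 + 166/257 = 1451/257

1451/257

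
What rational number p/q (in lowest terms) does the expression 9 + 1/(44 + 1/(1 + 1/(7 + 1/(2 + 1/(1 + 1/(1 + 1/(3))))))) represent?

Work from the innermost term outward:
Start with 3.
1 + 1/(3/1) = 1 + 1/3 = 4/3
1 + 1/(4/3) = 1 + 3/4 = 7/4
2 + 1/(7/4) = 2 + 4/7 = 18/7
7 + 1/(18/7) = 7 + 7/18 = 133/18
1 + 1/(133/18) = 1 + 18/133 = 151/133
44 + 1/(151/133) = 44 + 133/151 = 6777/151
9 + 1/(6777/151) = 9 + 151/6777 = 61144/6777

61144/6777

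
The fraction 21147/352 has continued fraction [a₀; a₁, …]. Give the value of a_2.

27

21147 = 60·352 + 27, so a_0 = 60
352 = 13·27 + 1, so a_1 = 13
27 = 27·1 + 0, so a_2 = 27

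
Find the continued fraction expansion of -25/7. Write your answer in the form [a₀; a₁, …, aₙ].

Apply division with remainder until the remainder is 0:
⌊-25/7⌋ = -4, remainder 3
⌊7/3⌋ = 2, remainder 1
⌊3/1⌋ = 3, remainder 0

[-4; 2, 3]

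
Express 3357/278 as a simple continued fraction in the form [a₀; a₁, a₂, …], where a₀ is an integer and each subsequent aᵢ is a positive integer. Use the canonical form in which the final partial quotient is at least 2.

Run the Euclidean algorithm, recording each quotient:
3357 = 12·278 + 21, so a_0 = 12
278 = 13·21 + 5, so a_1 = 13
21 = 4·5 + 1, so a_2 = 4
5 = 5·1 + 0, so a_3 = 5

[12; 13, 4, 5]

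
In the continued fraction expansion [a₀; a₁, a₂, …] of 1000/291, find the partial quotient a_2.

3

1000 ÷ 291 → quotient 3, remainder 127
291 ÷ 127 → quotient 2, remainder 37
127 ÷ 37 → quotient 3, remainder 16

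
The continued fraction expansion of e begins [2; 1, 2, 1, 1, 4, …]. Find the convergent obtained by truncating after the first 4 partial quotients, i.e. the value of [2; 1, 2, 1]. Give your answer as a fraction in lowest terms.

Start with 1.
2 + 1/(1/1) = 2 + 1/1 = 3/1
1 + 1/(3/1) = 1 + 1/3 = 4/3
2 + 1/(4/3) = 2 + 3/4 = 11/4

11/4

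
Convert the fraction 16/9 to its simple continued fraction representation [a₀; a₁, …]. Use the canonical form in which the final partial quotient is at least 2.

[1; 1, 3, 2]

Repeatedly divide and take the remainder:
16 = 1·9 + 7, so a_0 = 1
9 = 1·7 + 2, so a_1 = 1
7 = 3·2 + 1, so a_2 = 3
2 = 2·1 + 0, so a_3 = 2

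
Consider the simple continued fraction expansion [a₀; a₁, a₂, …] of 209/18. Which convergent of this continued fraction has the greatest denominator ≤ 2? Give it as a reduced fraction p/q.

23/2

a_0 = 11: 11/1  (≤ bound)
a_1 = 1: 12/1  (≤ bound)
a_2 = 1: 23/2  (≤ bound)
a_3 = 1: 35/3  (> 2, stop)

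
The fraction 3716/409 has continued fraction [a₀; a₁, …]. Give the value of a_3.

2

⌊3716/409⌋ = 9, remainder 35
⌊409/35⌋ = 11, remainder 24
⌊35/24⌋ = 1, remainder 11
⌊24/11⌋ = 2, remainder 2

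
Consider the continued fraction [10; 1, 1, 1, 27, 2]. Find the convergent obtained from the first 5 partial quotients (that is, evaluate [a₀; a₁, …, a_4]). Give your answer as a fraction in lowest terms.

Compute successive convergents:
a_0 = 10: 10/1
a_1 = 1: 11/1
a_2 = 1: 21/2
a_3 = 1: 32/3
a_4 = 27: 885/83

885/83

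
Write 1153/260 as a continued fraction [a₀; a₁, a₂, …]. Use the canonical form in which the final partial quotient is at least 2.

Repeatedly divide and take the remainder:
⌊1153/260⌋ = 4, remainder 113
⌊260/113⌋ = 2, remainder 34
⌊113/34⌋ = 3, remainder 11
⌊34/11⌋ = 3, remainder 1
⌊11/1⌋ = 11, remainder 0

[4; 2, 3, 3, 11]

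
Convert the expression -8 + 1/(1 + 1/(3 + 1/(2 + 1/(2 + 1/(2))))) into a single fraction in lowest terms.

-383/53

Collapse the nested fraction from the inside out:
Start with 2.
2 + 1/(2/1) = 2 + 1/2 = 5/2
2 + 1/(5/2) = 2 + 2/5 = 12/5
3 + 1/(12/5) = 3 + 5/12 = 41/12
1 + 1/(41/12) = 1 + 12/41 = 53/41
-8 + 1/(53/41) = -8 + 41/53 = -383/53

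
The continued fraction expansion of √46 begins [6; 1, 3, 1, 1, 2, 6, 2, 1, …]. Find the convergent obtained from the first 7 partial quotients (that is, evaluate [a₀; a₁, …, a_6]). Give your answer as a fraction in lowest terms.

997/147

Starting at the tail and folding back:
Start with 6.
2 + 1/(6/1) = 2 + 1/6 = 13/6
1 + 1/(13/6) = 1 + 6/13 = 19/13
1 + 1/(19/13) = 1 + 13/19 = 32/19
3 + 1/(32/19) = 3 + 19/32 = 115/32
1 + 1/(115/32) = 1 + 32/115 = 147/115
6 + 1/(147/115) = 6 + 115/147 = 997/147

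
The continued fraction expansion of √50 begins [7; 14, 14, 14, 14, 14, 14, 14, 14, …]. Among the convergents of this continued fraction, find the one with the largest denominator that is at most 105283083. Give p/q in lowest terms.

List convergents until the denominator exceeds the bound:
a_0 = 7: 7/1  (≤ bound)
a_1 = 14: 99/14  (≤ bound)
a_2 = 14: 1393/197  (≤ bound)
a_3 = 14: 19601/2772  (≤ bound)
a_4 = 14: 275807/39005  (≤ bound)
a_5 = 14: 3880899/548842  (≤ bound)
a_6 = 14: 54608393/7722793  (≤ bound)
a_7 = 14: 768398401/108667944  (> 105283083, stop)

54608393/7722793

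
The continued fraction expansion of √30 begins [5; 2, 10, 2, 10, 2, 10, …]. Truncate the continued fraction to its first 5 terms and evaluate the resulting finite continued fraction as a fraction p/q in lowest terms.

Start with 10.
2 + 1/(10/1) = 2 + 1/10 = 21/10
10 + 1/(21/10) = 10 + 10/21 = 220/21
2 + 1/(220/21) = 2 + 21/220 = 461/220
5 + 1/(461/220) = 5 + 220/461 = 2525/461

2525/461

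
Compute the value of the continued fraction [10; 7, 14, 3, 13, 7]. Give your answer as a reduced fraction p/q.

Compute successive convergents:
a_0 = 10: 10/1
a_1 = 7: 71/7
a_2 = 14: 1004/99
a_3 = 3: 3083/304
a_4 = 13: 41083/4051
a_5 = 7: 290664/28661

290664/28661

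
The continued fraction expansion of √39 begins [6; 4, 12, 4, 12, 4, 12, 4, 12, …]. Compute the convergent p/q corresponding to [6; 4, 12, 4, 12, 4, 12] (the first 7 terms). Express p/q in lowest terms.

Compute successive convergents:
a_0 = 6: 6/1
a_1 = 4: 25/4
a_2 = 12: 306/49
a_3 = 4: 1249/200
a_4 = 12: 15294/2449
a_5 = 4: 62425/9996
a_6 = 12: 764394/122401

764394/122401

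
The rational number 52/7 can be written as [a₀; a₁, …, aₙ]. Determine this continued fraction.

52 = 7·7 + 3, so a_0 = 7
7 = 2·3 + 1, so a_1 = 2
3 = 3·1 + 0, so a_2 = 3

[7; 2, 3]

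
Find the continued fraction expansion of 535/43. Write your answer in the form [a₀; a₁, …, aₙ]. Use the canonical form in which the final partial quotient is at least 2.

535 ÷ 43 → quotient 12, remainder 19
43 ÷ 19 → quotient 2, remainder 5
19 ÷ 5 → quotient 3, remainder 4
5 ÷ 4 → quotient 1, remainder 1
4 ÷ 1 → quotient 4, remainder 0

[12; 2, 3, 1, 4]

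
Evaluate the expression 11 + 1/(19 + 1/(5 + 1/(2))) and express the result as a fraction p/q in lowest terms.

Start with 2.
5 + 1/(2/1) = 5 + 1/2 = 11/2
19 + 1/(11/2) = 19 + 2/11 = 211/11
11 + 1/(211/11) = 11 + 11/211 = 2332/211

2332/211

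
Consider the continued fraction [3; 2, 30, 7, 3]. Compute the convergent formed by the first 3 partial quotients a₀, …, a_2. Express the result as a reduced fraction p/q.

213/61

Use the convergent recurrence hₖ = aₖ·hₖ₋₁ + hₖ₋₂ (and likewise for the denominators kₖ):
a_0 = 3: 3/1
a_1 = 2: 7/2
a_2 = 30: 213/61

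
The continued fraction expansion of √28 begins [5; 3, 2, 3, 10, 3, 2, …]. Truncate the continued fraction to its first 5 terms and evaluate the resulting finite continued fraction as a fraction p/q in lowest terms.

1307/247

Collapse the nested fraction from the inside out:
Start with 10.
3 + 1/(10/1) = 3 + 1/10 = 31/10
2 + 1/(31/10) = 2 + 10/31 = 72/31
3 + 1/(72/31) = 3 + 31/72 = 247/72
5 + 1/(247/72) = 5 + 72/247 = 1307/247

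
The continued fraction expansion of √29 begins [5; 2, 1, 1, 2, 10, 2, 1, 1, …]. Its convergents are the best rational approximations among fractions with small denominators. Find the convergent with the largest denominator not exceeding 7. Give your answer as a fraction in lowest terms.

27/5

List convergents until the denominator exceeds the bound:
a_0 = 5: 5/1  (≤ bound)
a_1 = 2: 11/2  (≤ bound)
a_2 = 1: 16/3  (≤ bound)
a_3 = 1: 27/5  (≤ bound)
a_4 = 2: 70/13  (> 7, stop)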